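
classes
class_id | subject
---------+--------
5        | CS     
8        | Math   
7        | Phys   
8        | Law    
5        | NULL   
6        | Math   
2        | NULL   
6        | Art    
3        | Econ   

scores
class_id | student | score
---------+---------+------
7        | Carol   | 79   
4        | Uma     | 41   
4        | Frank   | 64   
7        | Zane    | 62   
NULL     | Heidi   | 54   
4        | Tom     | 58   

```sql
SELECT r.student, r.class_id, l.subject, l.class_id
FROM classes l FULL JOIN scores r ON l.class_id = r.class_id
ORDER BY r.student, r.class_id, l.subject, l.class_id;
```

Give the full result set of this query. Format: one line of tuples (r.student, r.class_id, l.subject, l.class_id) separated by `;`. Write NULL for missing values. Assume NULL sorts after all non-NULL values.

(Carol, 7, Phys, 7); (Frank, 4, NULL, NULL); (Heidi, NULL, NULL, NULL); (Tom, 4, NULL, NULL); (Uma, 4, NULL, NULL); (Zane, 7, Phys, 7); (NULL, NULL, Art, 6); (NULL, NULL, CS, 5); (NULL, NULL, Econ, 3); (NULL, NULL, Law, 8); (NULL, NULL, Math, 6); (NULL, NULL, Math, 8); (NULL, NULL, NULL, 2); (NULL, NULL, NULL, 5)

FULL OUTER JOIN keeps every row from both sides; unmatched rows get NULL for the other side's columns.
Matching on l.class_id = r.class_id. A NULL in a compared column never satisfies the condition.
- l[0] class_id=5 → no match; kept with NULLs on the r side.
- l[1] class_id=8 → no match; kept with NULLs on the r side.
- l[2] class_id=7 → 2 match(es) in r → 2 row(s).
- l[3] class_id=8 → no match; kept with NULLs on the r side.
- l[4] class_id=5 → no match; kept with NULLs on the r side.
- l[5] class_id=6 → no match; kept with NULLs on the r side.
- l[6] class_id=2 → no match; kept with NULLs on the r side.
- l[7] class_id=6 → no match; kept with NULLs on the r side.
- l[8] class_id=3 → no match; kept with NULLs on the r side.
- 4 r row(s) had no l match → kept, l columns NULL.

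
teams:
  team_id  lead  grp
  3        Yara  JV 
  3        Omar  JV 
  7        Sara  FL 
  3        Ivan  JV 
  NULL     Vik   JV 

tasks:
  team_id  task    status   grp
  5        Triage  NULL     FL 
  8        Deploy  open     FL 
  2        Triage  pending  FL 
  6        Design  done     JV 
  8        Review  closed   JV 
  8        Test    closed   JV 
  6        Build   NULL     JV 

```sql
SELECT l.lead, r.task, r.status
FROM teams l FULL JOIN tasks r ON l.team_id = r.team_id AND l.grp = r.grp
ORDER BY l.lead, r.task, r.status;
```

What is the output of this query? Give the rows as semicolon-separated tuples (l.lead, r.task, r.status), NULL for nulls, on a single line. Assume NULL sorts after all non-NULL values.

FULL OUTER JOIN keeps every row from both sides; unmatched rows get NULL for the other side's columns.
Matching on l.team_id = r.team_id AND l.grp = r.grp. A NULL in a compared column never satisfies the condition.
- team_id=3, grp=JV: no r row matches, row kept with r columns NULL.
- team_id=3, grp=JV: no r row matches, row kept with r columns NULL.
- team_id=7, grp=FL: no r row matches, row kept with r columns NULL.
- team_id=3, grp=JV: no r row matches, row kept with r columns NULL.
- team_id=NULL, grp=JV: no r row matches, row kept with r columns NULL.
- 7 r row(s) had no l match → kept, l columns NULL.

(Ivan, NULL, NULL); (Omar, NULL, NULL); (Sara, NULL, NULL); (Vik, NULL, NULL); (Yara, NULL, NULL); (NULL, Build, NULL); (NULL, Deploy, open); (NULL, Design, done); (NULL, Review, closed); (NULL, Test, closed); (NULL, Triage, pending); (NULL, Triage, NULL)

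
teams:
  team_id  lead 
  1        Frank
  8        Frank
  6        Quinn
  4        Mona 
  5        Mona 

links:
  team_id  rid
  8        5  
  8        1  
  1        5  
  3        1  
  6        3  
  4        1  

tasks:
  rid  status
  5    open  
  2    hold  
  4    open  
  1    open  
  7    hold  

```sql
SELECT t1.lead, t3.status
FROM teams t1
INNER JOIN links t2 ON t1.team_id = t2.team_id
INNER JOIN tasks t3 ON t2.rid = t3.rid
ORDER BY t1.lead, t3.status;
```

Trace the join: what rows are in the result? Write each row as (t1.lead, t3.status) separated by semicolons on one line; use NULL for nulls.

(Frank, open); (Frank, open); (Frank, open); (Mona, open)

Step 1 — t1 INNER JOIN t2 on team_id → 5 row(s).
Then INNER JOIN `tasks t3` on rid: keep only rows whose t2.rid appears in t3.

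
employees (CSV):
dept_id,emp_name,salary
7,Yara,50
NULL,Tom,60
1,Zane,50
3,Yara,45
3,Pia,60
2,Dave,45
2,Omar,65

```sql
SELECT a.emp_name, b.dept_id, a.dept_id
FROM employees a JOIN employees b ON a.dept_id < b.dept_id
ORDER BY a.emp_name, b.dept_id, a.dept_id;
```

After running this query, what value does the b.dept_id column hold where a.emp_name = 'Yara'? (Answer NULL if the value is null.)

7

INNER JOIN keeps only pairs where the ON condition holds.
Matching on a.dept_id < b.dept_id. A NULL in a compared column never satisfies the condition.
Matched pairs: 13.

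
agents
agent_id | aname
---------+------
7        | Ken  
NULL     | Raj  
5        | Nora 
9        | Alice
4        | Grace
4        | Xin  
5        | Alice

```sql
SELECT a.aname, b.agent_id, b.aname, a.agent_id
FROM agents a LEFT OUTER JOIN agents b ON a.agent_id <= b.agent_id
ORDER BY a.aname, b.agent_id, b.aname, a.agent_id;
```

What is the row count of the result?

LEFT JOIN keeps every row from `agents a`; unmatched rows get NULL for `agents b`'s columns.
Matching on a.agent_id <= b.agent_id. A NULL in a compared column never satisfies the condition.
Matched pairs: 23; unmatched a rows kept: 1.
Total: 23 matched + 1 padded = 24 rows.

24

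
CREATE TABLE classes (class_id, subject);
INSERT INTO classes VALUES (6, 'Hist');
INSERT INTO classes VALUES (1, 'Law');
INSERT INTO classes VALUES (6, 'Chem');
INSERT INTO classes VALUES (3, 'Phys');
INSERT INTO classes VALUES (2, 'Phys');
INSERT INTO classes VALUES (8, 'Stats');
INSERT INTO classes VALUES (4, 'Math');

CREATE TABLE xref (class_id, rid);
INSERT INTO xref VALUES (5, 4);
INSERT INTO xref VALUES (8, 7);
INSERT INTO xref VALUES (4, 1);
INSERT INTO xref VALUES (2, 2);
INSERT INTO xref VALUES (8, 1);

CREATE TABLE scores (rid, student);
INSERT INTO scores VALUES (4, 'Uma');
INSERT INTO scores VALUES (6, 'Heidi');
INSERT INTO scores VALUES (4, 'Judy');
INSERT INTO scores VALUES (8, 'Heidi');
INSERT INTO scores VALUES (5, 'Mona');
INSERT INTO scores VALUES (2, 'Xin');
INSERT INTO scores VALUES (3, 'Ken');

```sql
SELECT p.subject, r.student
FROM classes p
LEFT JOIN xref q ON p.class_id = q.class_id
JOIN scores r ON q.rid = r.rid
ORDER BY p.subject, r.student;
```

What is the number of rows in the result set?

1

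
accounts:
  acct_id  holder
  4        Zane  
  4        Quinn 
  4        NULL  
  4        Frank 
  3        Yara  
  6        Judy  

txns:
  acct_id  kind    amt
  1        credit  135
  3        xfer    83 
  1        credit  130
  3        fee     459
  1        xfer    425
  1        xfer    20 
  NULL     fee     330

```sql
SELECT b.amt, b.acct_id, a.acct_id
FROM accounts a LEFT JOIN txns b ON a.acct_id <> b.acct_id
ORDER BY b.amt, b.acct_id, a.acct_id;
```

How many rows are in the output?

LEFT JOIN keeps every row from `accounts`; unmatched rows get NULL for `txns`'s columns.
Matching on a.acct_id <> b.acct_id. A NULL in a compared column never satisfies the condition.
Matched pairs: 34; unmatched a rows kept: 0.
Total: 34 rows.

34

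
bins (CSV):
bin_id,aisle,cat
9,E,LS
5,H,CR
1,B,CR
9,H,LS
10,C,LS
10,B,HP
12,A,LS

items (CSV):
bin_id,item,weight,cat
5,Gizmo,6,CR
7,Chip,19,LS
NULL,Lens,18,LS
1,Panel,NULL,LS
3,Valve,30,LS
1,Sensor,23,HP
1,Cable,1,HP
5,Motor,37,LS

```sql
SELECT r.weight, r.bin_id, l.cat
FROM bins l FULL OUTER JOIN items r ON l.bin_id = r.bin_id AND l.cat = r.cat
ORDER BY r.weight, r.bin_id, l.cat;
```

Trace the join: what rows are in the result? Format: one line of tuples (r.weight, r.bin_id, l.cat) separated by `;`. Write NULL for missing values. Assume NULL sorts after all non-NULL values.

FULL OUTER JOIN keeps every row from both sides; unmatched rows get NULL for the other side's columns.
Matching on l.bin_id = r.bin_id AND l.cat = r.cat. A NULL in a compared column never satisfies the condition.
- l row (bin_id=9, cat=LS): no match → kept, r columns NULL.
- l row (bin_id=5, cat=CR): matches 1 r row(s) → 1 output row(s).
- l row (bin_id=1, cat=CR): no match → kept, r columns NULL.
- l row (bin_id=9, cat=LS): no match → kept, r columns NULL.
- l row (bin_id=10, cat=LS): no match → kept, r columns NULL.
- l row (bin_id=10, cat=HP): no match → kept, r columns NULL.
- l row (bin_id=12, cat=LS): no match → kept, r columns NULL.
- 7 row(s) from r found no l partner → padded with NULL.

(1, 1, NULL); (6, 5, CR); (18, NULL, NULL); (19, 7, NULL); (23, 1, NULL); (30, 3, NULL); (37, 5, NULL); (NULL, 1, NULL); (NULL, NULL, CR); (NULL, NULL, HP); (NULL, NULL, LS); (NULL, NULL, LS); (NULL, NULL, LS); (NULL, NULL, LS)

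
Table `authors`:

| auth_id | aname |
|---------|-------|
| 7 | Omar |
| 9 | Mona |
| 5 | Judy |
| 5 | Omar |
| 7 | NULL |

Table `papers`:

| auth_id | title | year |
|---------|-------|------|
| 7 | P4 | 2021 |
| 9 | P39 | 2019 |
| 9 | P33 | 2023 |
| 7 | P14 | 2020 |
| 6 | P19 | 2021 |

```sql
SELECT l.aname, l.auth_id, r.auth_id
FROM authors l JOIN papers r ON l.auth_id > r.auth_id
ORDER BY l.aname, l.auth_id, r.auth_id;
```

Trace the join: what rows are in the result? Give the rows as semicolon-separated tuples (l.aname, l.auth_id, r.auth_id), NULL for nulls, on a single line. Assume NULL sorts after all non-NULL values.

(Mona, 9, 6); (Mona, 9, 7); (Mona, 9, 7); (Omar, 7, 6); (NULL, 7, 6)

INNER JOIN keeps only pairs where the ON condition holds.
Matching on l.auth_id > r.auth_id.
- l row (auth_id=7): matches 1 r row(s) → 1 output row(s).
- l row (auth_id=9): matches 3 r row(s) → 3 output row(s).
- l row (auth_id=5): no match → dropped.
- l row (auth_id=5): no match → dropped.
- l row (auth_id=7): matches 1 r row(s) → 1 output row(s).
After projecting and ordering:
l.aname | l.auth_id | r.auth_id
Mona | 9 | 6
Mona | 9 | 7
Mona | 9 | 7
Omar | 7 | 6
NULL | 7 | 6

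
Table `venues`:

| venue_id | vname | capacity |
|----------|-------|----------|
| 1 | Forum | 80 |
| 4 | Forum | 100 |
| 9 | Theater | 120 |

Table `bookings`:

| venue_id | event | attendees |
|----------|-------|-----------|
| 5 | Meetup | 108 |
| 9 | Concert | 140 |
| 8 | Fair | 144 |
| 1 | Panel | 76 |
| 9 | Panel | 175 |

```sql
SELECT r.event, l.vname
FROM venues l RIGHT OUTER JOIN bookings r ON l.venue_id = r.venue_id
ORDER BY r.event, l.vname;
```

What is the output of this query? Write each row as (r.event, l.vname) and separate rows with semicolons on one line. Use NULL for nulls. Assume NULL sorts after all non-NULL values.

(Concert, Theater); (Fair, NULL); (Meetup, NULL); (Panel, Forum); (Panel, Theater)

RIGHT JOIN keeps every row from `bookings`; unmatched rows get NULL for `venues`'s columns.
Matching on l.venue_id = r.venue_id.
Matched pairs: 3; unmatched r rows kept: 2.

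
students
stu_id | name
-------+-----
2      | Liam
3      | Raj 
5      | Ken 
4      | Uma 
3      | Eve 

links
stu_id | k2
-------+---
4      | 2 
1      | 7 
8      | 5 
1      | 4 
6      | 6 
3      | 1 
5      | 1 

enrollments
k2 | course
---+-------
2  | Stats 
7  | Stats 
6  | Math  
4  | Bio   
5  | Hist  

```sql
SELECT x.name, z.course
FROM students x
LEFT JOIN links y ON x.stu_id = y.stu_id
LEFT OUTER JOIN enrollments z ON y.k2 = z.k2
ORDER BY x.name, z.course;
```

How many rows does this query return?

Joins associate left-to-right: students LEFT JOIN links on stu_id gives 5 intermediate row(s).
Then LEFT JOIN `enrollments z` on k2: each of those 5 rows is kept; rows whose y.k2 has no match in z get NULL for z's columns.
Result: 5 row(s).

5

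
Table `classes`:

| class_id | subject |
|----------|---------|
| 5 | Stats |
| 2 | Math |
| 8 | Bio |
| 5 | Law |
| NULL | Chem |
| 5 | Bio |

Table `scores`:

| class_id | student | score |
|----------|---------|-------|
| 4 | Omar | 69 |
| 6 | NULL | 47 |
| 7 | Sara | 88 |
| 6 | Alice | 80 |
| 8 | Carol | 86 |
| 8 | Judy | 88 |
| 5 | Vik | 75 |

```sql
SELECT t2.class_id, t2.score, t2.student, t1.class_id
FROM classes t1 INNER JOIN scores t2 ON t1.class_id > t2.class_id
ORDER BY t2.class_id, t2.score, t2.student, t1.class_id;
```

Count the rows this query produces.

INNER JOIN keeps only pairs where the ON condition holds.
Matching on t1.class_id > t2.class_id. A NULL in a compared column never satisfies the condition.
Matched pairs: 8.
Total: 8 rows.

8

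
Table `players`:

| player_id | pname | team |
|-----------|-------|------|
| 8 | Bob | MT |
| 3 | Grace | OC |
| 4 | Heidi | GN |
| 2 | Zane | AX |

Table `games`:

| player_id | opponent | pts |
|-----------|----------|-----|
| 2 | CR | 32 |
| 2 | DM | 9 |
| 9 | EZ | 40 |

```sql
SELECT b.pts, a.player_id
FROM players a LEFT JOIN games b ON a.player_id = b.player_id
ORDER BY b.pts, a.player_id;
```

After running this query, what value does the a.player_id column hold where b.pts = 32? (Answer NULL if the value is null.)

2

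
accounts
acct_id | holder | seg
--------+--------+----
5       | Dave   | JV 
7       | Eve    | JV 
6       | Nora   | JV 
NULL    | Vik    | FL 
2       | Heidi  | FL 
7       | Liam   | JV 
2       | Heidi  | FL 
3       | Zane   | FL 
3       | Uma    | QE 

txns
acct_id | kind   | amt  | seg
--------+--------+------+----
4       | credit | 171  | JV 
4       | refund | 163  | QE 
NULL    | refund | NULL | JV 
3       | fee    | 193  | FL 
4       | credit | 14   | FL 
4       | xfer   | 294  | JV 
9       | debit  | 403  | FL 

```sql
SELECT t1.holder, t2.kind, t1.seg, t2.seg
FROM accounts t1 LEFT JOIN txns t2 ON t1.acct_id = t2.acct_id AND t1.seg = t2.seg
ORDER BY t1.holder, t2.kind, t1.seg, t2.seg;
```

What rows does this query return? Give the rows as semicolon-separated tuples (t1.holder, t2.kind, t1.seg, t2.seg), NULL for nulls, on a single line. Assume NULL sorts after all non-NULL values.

LEFT JOIN keeps every row from `accounts`; unmatched rows get NULL for `txns`'s columns.
Matching on t1.acct_id = t2.acct_id AND t1.seg = t2.seg. A NULL in a compared column never satisfies the condition.
Matched pairs: 1; unmatched t1 rows kept: 8.

(Dave, NULL, JV, NULL); (Eve, NULL, JV, NULL); (Heidi, NULL, FL, NULL); (Heidi, NULL, FL, NULL); (Liam, NULL, JV, NULL); (Nora, NULL, JV, NULL); (Uma, NULL, QE, NULL); (Vik, NULL, FL, NULL); (Zane, fee, FL, FL)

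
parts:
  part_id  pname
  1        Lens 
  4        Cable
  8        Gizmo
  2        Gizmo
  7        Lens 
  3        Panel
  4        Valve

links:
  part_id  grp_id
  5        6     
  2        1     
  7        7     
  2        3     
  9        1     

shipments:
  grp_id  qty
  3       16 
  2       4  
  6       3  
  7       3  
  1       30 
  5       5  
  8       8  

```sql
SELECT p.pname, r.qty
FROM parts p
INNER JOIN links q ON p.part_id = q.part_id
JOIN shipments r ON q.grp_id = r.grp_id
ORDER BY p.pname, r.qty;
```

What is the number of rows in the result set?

Step 1 — p INNER JOIN q on part_id → 3 row(s).
Then INNER JOIN `shipments r` on grp_id: keep only rows whose q.grp_id appears in r.
Result: 3 row(s).

3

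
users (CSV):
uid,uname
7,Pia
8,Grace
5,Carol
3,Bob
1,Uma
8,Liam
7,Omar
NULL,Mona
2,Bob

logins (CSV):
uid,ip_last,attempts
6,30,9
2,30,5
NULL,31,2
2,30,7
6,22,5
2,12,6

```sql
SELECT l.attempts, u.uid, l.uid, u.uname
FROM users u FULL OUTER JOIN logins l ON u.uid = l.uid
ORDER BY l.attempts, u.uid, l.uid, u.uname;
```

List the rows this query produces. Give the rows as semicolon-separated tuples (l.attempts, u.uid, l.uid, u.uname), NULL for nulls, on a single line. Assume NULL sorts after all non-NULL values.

FULL OUTER JOIN keeps every row from both sides; unmatched rows get NULL for the other side's columns.
Matching on u.uid = l.uid. A NULL in a compared column never satisfies the condition.
Matched pairs: 3; unmatched u rows kept: 8; unmatched l rows kept: 3.

(2, NULL, NULL, NULL); (5, 2, 2, Bob); (5, NULL, 6, NULL); (6, 2, 2, Bob); (7, 2, 2, Bob); (9, NULL, 6, NULL); (NULL, 1, NULL, Uma); (NULL, 3, NULL, Bob); (NULL, 5, NULL, Carol); (NULL, 7, NULL, Omar); (NULL, 7, NULL, Pia); (NULL, 8, NULL, Grace); (NULL, 8, NULL, Liam); (NULL, NULL, NULL, Mona)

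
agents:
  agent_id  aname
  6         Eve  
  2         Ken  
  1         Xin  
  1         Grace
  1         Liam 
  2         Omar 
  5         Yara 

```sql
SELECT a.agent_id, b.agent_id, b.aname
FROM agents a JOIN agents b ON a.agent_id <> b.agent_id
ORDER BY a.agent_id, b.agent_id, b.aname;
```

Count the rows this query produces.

INNER JOIN keeps only pairs where the ON condition holds.
Matching on a.agent_id <> b.agent_id.
- a row (agent_id=6): matches 6 b row(s) → 6 output row(s).
- a row (agent_id=2): matches 5 b row(s) → 5 output row(s).
- a row (agent_id=1): matches 4 b row(s) → 4 output row(s).
- a row (agent_id=1): matches 4 b row(s) → 4 output row(s).
- a row (agent_id=1): matches 4 b row(s) → 4 output row(s).
- a row (agent_id=2): matches 5 b row(s) → 5 output row(s).
- a row (agent_id=5): matches 6 b row(s) → 6 output row(s).
Total: 34 rows.

34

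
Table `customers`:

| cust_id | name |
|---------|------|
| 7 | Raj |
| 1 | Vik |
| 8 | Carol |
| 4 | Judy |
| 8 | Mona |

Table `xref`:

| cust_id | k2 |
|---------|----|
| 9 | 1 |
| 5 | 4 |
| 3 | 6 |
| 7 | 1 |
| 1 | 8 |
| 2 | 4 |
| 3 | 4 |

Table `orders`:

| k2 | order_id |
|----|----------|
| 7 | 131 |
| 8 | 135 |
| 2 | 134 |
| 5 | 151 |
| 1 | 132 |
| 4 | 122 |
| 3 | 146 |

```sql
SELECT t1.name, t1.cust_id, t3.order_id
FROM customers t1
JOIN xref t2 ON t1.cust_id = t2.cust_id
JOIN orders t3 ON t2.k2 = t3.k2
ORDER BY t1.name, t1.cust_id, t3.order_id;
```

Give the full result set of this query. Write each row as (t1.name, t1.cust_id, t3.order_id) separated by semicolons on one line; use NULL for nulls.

(Raj, 7, 132); (Vik, 1, 135)

Joins associate left-to-right: customers INNER JOIN xref on cust_id gives 2 intermediate row(s).
Then INNER JOIN `orders t3` on k2: keep only rows whose t2.k2 appears in t3.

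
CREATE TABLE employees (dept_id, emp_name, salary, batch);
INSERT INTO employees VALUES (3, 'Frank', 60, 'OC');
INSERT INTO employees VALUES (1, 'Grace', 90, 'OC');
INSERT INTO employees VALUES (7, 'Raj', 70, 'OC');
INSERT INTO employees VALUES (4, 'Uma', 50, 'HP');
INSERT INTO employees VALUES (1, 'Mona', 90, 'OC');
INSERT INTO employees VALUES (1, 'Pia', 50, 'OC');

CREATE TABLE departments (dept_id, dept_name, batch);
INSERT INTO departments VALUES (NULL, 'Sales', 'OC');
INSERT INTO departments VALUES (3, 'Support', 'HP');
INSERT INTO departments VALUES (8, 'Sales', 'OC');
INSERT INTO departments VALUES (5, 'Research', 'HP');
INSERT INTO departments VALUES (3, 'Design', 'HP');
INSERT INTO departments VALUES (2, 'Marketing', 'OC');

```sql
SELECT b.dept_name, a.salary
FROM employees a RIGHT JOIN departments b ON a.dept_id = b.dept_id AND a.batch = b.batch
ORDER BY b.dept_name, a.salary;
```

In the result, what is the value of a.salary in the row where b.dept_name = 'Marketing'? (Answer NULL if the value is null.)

RIGHT JOIN keeps every row from `departments`; unmatched rows get NULL for `employees`'s columns.
Matching on a.dept_id = b.dept_id AND a.batch = b.batch. A NULL in a compared column never satisfies the condition.
- dept_id=3, batch=OC: no matching b row.
- dept_id=1, batch=OC: no matching b row.
- dept_id=7, batch=OC: no matching b row.
- dept_id=4, batch=HP: no matching b row.
- dept_id=1, batch=OC: no matching b row.
- dept_id=1, batch=OC: no matching b row.
- 6 row(s) from b found no a partner → padded with NULL.

NULL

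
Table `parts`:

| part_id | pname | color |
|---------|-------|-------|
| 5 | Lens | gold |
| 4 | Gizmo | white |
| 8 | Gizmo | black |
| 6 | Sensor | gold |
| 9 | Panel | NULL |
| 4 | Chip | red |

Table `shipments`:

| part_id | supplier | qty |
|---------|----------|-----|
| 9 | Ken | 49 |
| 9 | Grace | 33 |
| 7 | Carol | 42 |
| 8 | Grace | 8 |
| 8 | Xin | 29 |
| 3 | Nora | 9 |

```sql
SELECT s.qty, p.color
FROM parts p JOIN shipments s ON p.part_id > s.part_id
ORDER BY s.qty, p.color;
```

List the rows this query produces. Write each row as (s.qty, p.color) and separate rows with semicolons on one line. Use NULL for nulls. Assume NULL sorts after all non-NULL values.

(8, NULL); (9, black); (9, gold); (9, gold); (9, red); (9, white); (9, NULL); (29, NULL); (42, black); (42, NULL)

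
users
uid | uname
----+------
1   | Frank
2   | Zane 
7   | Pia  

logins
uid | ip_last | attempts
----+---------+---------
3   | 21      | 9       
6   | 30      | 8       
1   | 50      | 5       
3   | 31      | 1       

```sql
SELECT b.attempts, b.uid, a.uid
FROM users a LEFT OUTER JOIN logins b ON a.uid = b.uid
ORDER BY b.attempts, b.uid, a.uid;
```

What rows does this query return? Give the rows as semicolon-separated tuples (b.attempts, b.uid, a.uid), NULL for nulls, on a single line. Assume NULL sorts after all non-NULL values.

(5, 1, 1); (NULL, NULL, 2); (NULL, NULL, 7)

LEFT JOIN keeps every row from `users`; unmatched rows get NULL for `logins`'s columns.
Matching on a.uid = b.uid.
- a (uid=1) pairs with 1 row(s) of b.
- a (uid=2) has no partner → padded with NULL.
- a (uid=7) has no partner → padded with NULL.
After projecting and ordering:
b.attempts | b.uid | a.uid
5 | 1 | 1
NULL | NULL | 2
NULL | NULL | 7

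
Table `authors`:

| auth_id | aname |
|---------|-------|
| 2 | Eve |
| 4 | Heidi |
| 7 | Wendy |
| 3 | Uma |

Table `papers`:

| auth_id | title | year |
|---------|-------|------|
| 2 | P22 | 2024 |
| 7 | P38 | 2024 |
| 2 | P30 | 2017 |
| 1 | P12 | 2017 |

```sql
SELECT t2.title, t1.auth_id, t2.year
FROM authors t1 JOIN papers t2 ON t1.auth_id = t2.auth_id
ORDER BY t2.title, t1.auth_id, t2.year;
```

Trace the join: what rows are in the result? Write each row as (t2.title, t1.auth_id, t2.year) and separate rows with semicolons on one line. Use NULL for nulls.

INNER JOIN keeps only pairs where the ON condition holds.
Matching on t1.auth_id = t2.auth_id.
Matched pairs: 3.

(P22, 2, 2024); (P30, 2, 2017); (P38, 7, 2024)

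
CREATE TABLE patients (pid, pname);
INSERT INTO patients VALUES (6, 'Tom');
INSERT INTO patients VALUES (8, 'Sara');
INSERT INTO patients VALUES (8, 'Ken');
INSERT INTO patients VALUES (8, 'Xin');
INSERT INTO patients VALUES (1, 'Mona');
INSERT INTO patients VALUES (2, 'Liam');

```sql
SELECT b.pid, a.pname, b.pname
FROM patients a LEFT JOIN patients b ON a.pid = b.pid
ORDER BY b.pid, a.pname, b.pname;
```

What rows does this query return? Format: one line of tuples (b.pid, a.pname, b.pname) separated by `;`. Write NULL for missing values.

(1, Mona, Mona); (2, Liam, Liam); (6, Tom, Tom); (8, Ken, Ken); (8, Ken, Sara); (8, Ken, Xin); (8, Sara, Ken); (8, Sara, Sara); (8, Sara, Xin); (8, Xin, Ken); (8, Xin, Sara); (8, Xin, Xin)

LEFT JOIN keeps every row from `patients a`; unmatched rows get NULL for `patients b`'s columns.
Matching on a.pid = b.pid.
- pid=6: 1 matching b row(s), so 1 row(s) emitted.
- pid=8: 3 matching b row(s), so 3 row(s) emitted.
- pid=8: 3 matching b row(s), so 3 row(s) emitted.
- pid=8: 3 matching b row(s), so 3 row(s) emitted.
- pid=1: 1 matching b row(s), so 1 row(s) emitted.
- pid=2: 1 matching b row(s), so 1 row(s) emitted.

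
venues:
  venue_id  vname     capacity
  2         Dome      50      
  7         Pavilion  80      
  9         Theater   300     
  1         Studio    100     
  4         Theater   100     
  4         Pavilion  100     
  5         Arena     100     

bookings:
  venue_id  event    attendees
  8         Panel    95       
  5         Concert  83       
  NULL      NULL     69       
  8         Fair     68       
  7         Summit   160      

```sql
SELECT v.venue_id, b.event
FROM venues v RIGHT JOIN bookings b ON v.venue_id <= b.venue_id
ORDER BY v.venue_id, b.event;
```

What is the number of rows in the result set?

24

RIGHT JOIN keeps every row from `bookings`; unmatched rows get NULL for `venues`'s columns.
Matching on v.venue_id <= b.venue_id. A NULL in a compared column never satisfies the condition.
- v (venue_id=2) pairs with 4 row(s) of b.
- v (venue_id=7) pairs with 3 row(s) of b.
- v (venue_id=9) has no partner in b.
- v (venue_id=1) pairs with 4 row(s) of b.
- v (venue_id=4) pairs with 4 row(s) of b.
- v (venue_id=4) pairs with 4 row(s) of b.
- v (venue_id=5) pairs with 4 row(s) of b.
- 1 b row(s) had no v match → kept, v columns NULL.
Total: 23 matched + 1 padded = 24 rows.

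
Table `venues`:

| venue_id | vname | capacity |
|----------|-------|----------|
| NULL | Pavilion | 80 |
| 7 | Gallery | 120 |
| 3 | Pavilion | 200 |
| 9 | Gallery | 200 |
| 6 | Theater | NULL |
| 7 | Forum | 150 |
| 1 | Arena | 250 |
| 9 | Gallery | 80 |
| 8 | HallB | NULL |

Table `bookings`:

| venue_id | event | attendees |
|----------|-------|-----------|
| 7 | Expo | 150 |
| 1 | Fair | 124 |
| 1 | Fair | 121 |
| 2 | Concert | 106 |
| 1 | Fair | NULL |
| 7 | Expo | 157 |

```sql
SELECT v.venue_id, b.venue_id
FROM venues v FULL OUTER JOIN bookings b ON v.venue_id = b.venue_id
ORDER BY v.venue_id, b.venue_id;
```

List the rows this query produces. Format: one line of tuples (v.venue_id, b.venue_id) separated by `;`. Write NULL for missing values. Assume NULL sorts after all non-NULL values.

(1, 1); (1, 1); (1, 1); (3, NULL); (6, NULL); (7, 7); (7, 7); (7, 7); (7, 7); (8, NULL); (9, NULL); (9, NULL); (NULL, 2); (NULL, NULL)

FULL OUTER JOIN keeps every row from both sides; unmatched rows get NULL for the other side's columns.
Matching on v.venue_id = b.venue_id. A NULL in a compared column never satisfies the condition.
Matched pairs: 7; unmatched v rows kept: 6; unmatched b rows kept: 1.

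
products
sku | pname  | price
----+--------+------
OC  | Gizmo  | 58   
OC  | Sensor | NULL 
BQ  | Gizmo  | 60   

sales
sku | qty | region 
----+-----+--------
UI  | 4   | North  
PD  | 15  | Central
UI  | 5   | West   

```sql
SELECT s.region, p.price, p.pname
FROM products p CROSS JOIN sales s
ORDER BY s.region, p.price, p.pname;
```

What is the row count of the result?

9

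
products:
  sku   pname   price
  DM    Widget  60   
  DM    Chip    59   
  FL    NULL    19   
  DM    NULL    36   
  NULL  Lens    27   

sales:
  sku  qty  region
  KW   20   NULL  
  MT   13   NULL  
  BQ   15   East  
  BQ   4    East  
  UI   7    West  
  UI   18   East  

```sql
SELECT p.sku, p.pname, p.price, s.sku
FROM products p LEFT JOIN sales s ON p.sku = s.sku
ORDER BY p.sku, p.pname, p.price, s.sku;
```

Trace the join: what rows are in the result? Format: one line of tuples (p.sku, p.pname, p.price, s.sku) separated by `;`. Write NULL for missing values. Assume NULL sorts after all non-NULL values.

(DM, Chip, 59, NULL); (DM, Widget, 60, NULL); (DM, NULL, 36, NULL); (FL, NULL, 19, NULL); (NULL, Lens, 27, NULL)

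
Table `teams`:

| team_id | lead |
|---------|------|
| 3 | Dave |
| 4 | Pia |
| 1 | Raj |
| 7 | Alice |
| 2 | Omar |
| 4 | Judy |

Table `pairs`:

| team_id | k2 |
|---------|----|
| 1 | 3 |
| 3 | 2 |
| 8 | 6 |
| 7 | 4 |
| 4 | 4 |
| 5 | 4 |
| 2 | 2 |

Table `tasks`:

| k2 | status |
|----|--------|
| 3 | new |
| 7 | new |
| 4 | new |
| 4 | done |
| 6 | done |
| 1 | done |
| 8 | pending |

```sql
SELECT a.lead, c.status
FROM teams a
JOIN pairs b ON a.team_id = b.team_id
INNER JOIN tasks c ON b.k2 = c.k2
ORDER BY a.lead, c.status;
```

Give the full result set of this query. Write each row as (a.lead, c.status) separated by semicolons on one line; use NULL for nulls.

Step 1 — a INNER JOIN b on team_id → 6 row(s).
Then INNER JOIN `tasks c` on k2: keep only rows whose b.k2 appears in c.

(Alice, done); (Alice, new); (Judy, done); (Judy, new); (Pia, done); (Pia, new); (Raj, new)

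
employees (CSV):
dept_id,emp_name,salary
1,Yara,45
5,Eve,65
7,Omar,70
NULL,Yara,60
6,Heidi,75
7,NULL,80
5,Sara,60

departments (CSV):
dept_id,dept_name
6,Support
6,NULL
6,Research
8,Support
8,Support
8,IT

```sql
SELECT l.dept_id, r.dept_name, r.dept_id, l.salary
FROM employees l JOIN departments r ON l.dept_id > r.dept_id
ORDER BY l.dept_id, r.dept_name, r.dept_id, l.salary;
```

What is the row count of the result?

6

INNER JOIN keeps only pairs where the ON condition holds.
Matching on l.dept_id > r.dept_id. A NULL in a compared column never satisfies the condition.
- l (dept_id=1) has no partner → excluded.
- l (dept_id=5) has no partner → excluded.
- l (dept_id=7) pairs with 3 row(s) of r.
- l (dept_id=NULL) has no partner → excluded.
- l (dept_id=6) has no partner → excluded.
- l (dept_id=7) pairs with 3 row(s) of r.
- l (dept_id=5) has no partner → excluded.
Total: 6 rows.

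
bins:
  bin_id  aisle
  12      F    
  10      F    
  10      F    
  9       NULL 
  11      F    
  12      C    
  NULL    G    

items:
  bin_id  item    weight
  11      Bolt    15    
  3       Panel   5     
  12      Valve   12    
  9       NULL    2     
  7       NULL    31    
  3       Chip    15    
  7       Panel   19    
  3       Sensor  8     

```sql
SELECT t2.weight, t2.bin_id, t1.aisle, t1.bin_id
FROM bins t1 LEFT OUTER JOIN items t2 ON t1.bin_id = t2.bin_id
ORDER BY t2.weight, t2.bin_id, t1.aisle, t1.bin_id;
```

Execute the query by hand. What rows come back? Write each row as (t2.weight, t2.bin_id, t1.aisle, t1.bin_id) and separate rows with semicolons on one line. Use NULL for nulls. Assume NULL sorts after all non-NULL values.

(2, 9, NULL, 9); (12, 12, C, 12); (12, 12, F, 12); (15, 11, F, 11); (NULL, NULL, F, 10); (NULL, NULL, F, 10); (NULL, NULL, G, NULL)

LEFT JOIN keeps every row from `bins`; unmatched rows get NULL for `items`'s columns.
Matching on t1.bin_id = t2.bin_id. A NULL in a compared column never satisfies the condition.
Matched pairs: 4; unmatched t1 rows kept: 3.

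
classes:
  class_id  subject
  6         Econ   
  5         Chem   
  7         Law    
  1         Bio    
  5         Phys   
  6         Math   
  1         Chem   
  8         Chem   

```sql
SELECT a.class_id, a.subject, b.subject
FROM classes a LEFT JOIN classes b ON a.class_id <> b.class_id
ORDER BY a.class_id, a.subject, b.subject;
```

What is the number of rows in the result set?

LEFT JOIN keeps every row from `classes a`; unmatched rows get NULL for `classes b`'s columns.
Matching on a.class_id <> b.class_id.
- a (class_id=6) pairs with 6 row(s) of b.
- a (class_id=5) pairs with 6 row(s) of b.
- a (class_id=7) pairs with 7 row(s) of b.
- a (class_id=1) pairs with 6 row(s) of b.
- a (class_id=5) pairs with 6 row(s) of b.
- a (class_id=6) pairs with 6 row(s) of b.
- a (class_id=1) pairs with 6 row(s) of b.
- a (class_id=8) pairs with 7 row(s) of b.
Total: 50 rows.

50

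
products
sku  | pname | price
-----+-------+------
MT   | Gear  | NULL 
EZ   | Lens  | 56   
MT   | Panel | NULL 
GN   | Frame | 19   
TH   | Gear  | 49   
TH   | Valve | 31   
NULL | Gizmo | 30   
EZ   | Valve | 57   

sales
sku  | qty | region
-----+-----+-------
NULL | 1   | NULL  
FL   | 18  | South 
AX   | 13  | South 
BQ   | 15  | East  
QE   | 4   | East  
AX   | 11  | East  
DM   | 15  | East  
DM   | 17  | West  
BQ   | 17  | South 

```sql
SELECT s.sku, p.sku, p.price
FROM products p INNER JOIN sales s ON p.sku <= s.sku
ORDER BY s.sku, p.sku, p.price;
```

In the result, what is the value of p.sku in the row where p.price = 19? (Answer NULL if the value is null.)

GN

INNER JOIN keeps only pairs where the ON condition holds.
Matching on p.sku <= s.sku. A NULL in a compared column never satisfies the condition.
Matched pairs: 7.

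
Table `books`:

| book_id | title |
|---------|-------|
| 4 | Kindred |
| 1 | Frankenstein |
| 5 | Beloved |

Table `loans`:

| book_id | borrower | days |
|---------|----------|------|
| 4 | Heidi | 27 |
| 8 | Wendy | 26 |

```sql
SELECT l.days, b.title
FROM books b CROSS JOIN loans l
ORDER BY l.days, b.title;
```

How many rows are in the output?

CROSS JOIN pairs every row of `books` with every row of `loans`: 3 × 2 = 6 rows.

6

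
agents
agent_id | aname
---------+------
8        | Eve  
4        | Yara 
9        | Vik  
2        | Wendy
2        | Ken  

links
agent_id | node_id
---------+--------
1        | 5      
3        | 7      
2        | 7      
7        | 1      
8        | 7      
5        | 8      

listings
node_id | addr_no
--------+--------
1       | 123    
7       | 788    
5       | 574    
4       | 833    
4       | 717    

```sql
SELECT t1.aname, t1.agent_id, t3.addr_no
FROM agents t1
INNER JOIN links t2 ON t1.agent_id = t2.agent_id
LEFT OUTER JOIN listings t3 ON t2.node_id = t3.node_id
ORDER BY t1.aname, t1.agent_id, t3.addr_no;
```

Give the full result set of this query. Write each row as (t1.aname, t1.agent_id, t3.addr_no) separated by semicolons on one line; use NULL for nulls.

Evaluate left to right. First `agents t1 INNER JOIN links t2` on agent_id: 3 row(s).
Then LEFT JOIN `listings t3` on node_id: each of those 3 rows is kept; rows whose t2.node_id has no match in t3 get NULL for t3's columns.

(Eve, 8, 788); (Ken, 2, 788); (Wendy, 2, 788)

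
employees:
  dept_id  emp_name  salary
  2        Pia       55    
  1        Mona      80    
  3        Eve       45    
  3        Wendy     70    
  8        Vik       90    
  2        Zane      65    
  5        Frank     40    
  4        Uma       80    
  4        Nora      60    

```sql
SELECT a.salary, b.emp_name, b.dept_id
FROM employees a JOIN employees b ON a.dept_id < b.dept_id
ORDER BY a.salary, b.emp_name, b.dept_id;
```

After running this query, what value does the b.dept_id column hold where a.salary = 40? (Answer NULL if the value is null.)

INNER JOIN keeps only pairs where the ON condition holds.
Matching on a.dept_id < b.dept_id.
- a (dept_id=2) pairs with 6 row(s) of b.
- a (dept_id=1) pairs with 8 row(s) of b.
- a (dept_id=3) pairs with 4 row(s) of b.
- a (dept_id=3) pairs with 4 row(s) of b.
- a (dept_id=8) has no partner → excluded.
- a (dept_id=2) pairs with 6 row(s) of b.
- a (dept_id=5) pairs with 1 row(s) of b.
- a (dept_id=4) pairs with 2 row(s) of b.
- a (dept_id=4) pairs with 2 row(s) of b.

8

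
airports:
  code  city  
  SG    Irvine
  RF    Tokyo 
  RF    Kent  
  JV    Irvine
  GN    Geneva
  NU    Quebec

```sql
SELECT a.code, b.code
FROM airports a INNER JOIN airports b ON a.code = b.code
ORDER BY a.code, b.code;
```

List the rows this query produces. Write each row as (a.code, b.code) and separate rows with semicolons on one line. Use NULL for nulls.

(GN, GN); (JV, JV); (NU, NU); (RF, RF); (RF, RF); (RF, RF); (RF, RF); (SG, SG)

INNER JOIN keeps only pairs where the ON condition holds.
Matching on a.code = b.code.
Matched pairs: 8.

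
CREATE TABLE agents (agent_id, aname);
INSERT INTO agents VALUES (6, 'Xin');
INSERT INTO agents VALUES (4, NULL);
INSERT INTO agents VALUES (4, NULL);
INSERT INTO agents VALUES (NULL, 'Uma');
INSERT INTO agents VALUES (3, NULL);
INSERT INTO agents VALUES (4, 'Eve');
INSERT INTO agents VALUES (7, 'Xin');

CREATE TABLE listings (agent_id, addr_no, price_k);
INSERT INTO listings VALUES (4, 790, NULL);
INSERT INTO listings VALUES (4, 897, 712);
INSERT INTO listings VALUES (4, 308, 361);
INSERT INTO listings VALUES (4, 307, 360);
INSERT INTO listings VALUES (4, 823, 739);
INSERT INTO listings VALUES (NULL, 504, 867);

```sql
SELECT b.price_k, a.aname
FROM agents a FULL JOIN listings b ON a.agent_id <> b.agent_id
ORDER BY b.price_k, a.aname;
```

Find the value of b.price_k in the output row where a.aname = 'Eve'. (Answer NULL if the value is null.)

FULL OUTER JOIN keeps every row from both sides; unmatched rows get NULL for the other side's columns.
Matching on a.agent_id <> b.agent_id. A NULL in a compared column never satisfies the condition.
- a[0] agent_id=6 → 5 match(es) in b → 5 row(s).
- a[1] agent_id=4 → no match; kept with NULLs on the b side.
- a[2] agent_id=4 → no match; kept with NULLs on the b side.
- a[3] agent_id=NULL → no match; kept with NULLs on the b side.
- a[4] agent_id=3 → 5 match(es) in b → 5 row(s).
- a[5] agent_id=4 → no match; kept with NULLs on the b side.
- a[6] agent_id=7 → 5 match(es) in b → 5 row(s).
- 1 row(s) from b found no a partner → padded with NULL.

NULL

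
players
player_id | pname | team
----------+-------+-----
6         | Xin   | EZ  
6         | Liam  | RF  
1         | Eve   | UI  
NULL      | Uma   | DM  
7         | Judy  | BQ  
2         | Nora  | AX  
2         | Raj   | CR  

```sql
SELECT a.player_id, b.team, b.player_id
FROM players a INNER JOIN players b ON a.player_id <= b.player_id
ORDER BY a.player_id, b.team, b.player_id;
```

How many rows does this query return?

INNER JOIN keeps only pairs where the ON condition holds.
Matching on a.player_id <= b.player_id. A NULL in a compared column never satisfies the condition.
Matched pairs: 23.
Total: 23 rows.

23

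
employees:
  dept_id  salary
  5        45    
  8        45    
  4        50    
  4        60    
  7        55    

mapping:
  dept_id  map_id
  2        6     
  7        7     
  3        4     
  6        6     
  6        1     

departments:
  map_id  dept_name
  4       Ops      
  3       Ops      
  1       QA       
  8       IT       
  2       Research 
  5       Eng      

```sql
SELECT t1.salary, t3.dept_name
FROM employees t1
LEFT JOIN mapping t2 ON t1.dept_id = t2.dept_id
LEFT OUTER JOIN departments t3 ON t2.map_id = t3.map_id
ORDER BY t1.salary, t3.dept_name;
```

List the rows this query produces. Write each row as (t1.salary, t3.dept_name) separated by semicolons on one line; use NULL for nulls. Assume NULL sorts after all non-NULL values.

(45, NULL); (45, NULL); (50, NULL); (55, NULL); (60, NULL)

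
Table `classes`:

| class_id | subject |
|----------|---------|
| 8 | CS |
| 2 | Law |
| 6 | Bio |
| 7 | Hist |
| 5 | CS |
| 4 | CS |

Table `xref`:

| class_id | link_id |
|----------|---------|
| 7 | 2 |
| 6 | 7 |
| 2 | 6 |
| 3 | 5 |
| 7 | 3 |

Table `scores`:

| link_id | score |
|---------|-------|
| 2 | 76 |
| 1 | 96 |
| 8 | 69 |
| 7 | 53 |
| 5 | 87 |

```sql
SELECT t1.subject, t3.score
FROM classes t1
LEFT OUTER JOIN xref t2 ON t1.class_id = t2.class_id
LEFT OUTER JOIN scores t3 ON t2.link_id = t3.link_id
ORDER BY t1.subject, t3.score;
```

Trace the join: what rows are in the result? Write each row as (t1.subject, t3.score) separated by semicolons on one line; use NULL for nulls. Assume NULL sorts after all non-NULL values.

(Bio, 53); (CS, NULL); (CS, NULL); (CS, NULL); (Hist, 76); (Hist, NULL); (Law, NULL)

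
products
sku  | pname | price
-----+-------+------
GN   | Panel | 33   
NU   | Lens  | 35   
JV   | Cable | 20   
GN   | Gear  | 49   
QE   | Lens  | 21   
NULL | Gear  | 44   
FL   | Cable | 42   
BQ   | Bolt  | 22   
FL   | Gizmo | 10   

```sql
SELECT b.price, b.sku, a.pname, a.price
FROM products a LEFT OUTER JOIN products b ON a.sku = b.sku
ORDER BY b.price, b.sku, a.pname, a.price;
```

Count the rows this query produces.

13

LEFT JOIN keeps every row from `products a`; unmatched rows get NULL for `products b`'s columns.
Matching on a.sku = b.sku. A NULL in a compared column never satisfies the condition.
- a (sku=GN) pairs with 2 row(s) of b.
- a (sku=NU) pairs with 1 row(s) of b.
- a (sku=JV) pairs with 1 row(s) of b.
- a (sku=GN) pairs with 2 row(s) of b.
- a (sku=QE) pairs with 1 row(s) of b.
- a (sku=NULL) has no partner → padded with NULL.
- a (sku=FL) pairs with 2 row(s) of b.
- a (sku=BQ) pairs with 1 row(s) of b.
- a (sku=FL) pairs with 2 row(s) of b.
Total: 12 matched + 1 padded = 13 rows.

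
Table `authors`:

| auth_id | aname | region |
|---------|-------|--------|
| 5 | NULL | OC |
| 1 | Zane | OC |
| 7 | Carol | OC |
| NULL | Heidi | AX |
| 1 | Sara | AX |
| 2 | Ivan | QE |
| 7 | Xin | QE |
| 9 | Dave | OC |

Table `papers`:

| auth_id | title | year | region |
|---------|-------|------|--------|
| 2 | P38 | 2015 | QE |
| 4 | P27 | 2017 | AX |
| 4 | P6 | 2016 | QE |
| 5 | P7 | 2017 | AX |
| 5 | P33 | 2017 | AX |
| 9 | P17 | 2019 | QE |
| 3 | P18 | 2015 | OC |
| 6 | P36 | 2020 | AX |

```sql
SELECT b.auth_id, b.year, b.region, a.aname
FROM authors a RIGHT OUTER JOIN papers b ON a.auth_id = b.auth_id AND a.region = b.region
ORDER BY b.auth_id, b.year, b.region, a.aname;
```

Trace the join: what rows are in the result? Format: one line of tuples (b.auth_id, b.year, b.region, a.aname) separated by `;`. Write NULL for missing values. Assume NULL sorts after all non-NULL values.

(2, 2015, QE, Ivan); (3, 2015, OC, NULL); (4, 2016, QE, NULL); (4, 2017, AX, NULL); (5, 2017, AX, NULL); (5, 2017, AX, NULL); (6, 2020, AX, NULL); (9, 2019, QE, NULL)

RIGHT JOIN keeps every row from `papers`; unmatched rows get NULL for `authors`'s columns.
Matching on a.auth_id = b.auth_id AND a.region = b.region. A NULL in a compared column never satisfies the condition.
Matched pairs: 1; unmatched b rows kept: 7.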